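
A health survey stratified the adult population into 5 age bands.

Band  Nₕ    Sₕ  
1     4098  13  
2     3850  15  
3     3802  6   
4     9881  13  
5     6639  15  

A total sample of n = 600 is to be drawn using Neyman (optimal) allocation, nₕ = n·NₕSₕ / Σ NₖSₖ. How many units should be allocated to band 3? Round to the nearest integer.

38

Σ NₕSₕ = 4098·13 + 3850·15 + 3802·6 + 9881·13 + 6639·15 = 361874.
Share for 3: 22812/361874 = 0.06304.
n_3 = 600 × 0.06304 = 37.823... → 38.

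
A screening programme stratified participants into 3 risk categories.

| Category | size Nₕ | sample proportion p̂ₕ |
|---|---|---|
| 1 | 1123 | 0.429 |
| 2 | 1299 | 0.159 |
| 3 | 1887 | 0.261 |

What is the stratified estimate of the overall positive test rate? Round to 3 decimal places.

N = 1123 + 1299 + 1887 = 4309.
Overall proportion = Σ (Nₕ/N)·p̂ₕ.
Σ Nₕp̂ₕ = 481.767 + 206.541 + 492.507 = 1180.815.
1180.815 / 4309 = 0.27403... → 0.274.

0.274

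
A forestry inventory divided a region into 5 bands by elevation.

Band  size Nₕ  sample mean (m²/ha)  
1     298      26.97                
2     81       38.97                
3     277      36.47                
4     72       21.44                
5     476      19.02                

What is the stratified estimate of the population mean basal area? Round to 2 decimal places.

26.49

N = 298 + 81 + 277 + 72 + 476 = 1204.
The stratified mean weights each stratum mean by its population share Nₕ/N.
Σ Nₕx̄ₕ = 298·26.97 + 81·38.97 + 277·36.47 + 72·21.44 + 476·19.02 = 8037.06 + 3156.57 + 10102.19 + 1543.68 + 9053.52 = 31893.02.
Divide by N: 31893.02 / 1204 = 26.4892... → 26.49.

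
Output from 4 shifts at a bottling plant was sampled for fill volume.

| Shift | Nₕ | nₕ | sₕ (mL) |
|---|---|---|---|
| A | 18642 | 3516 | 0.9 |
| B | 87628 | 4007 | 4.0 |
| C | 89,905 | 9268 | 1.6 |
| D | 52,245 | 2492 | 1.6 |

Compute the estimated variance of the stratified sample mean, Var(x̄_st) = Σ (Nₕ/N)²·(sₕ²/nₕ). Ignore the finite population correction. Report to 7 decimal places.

N = 248420; Wₕ = Nₕ/N.
shift A: (18642/248420)²·0.9²/3516 = 0.0000012973
shift B: (87628/248420)²·4.0²/4007 = 0.0004968363
shift C: (89905/248420)²·1.6²/9268 = 0.0000361783
shift D: (52245/248420)²·1.6²/2492 = 0.0000454369
Sum = 0.0005797488 → 0.0005797.

0.0005797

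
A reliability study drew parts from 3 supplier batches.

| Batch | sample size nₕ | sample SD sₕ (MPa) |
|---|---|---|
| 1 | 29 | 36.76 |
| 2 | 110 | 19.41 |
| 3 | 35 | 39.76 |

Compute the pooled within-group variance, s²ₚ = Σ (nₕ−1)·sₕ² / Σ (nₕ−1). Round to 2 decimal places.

775.74

Degrees of freedom: 28 + 109 + 34 = 171.
Σ(nₕ−1)sₕ² = 28·1351.2976 + 109·376.7481 + 34·1580.8576 = 132651.0341.
s²ₚ = 132651.0341 / 171 = 775.7370... → 775.74.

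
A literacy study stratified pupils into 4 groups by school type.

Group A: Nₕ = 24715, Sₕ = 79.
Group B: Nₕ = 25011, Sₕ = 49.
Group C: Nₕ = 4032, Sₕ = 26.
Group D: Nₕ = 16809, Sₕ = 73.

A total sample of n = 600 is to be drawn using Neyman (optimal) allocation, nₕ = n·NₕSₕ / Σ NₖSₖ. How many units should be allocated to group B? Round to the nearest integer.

Σ NₕSₕ = 24715·79 + 25011·49 + 4032·26 + 16809·73 = 4509913.
Share for B: 1225539/4509913 = 0.27174.
n_B = 600 × 0.27174 = 163.046... → 163.

163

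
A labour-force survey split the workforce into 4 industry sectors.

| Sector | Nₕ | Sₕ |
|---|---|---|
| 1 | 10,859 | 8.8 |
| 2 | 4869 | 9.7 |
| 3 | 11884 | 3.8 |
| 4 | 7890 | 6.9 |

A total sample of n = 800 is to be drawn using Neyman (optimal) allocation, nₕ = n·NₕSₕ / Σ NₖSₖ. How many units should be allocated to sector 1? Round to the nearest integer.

Σ NₕSₕ = 10859·8.8 + 4869·9.7 + 11884·3.8 + 7890·6.9 = 242388.7.
Share for 1: 95559.2/242388.7 = 0.39424.
n_1 = 800 × 0.39424 = 315.392... → 315.

315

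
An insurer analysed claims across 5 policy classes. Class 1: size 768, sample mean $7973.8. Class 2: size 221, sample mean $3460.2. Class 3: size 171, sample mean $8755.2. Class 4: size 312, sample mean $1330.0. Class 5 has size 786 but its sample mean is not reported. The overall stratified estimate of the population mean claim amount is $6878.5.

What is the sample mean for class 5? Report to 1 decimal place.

8563.6

Σ Nₕx̄ₕ = N·μ, so 786·x̄_5 = 2258·6878.5 − (768·7973.8 + 221·3460.2 + 171·8755.2 + 312·1330.0).
= 15531653 − 8800681.8 = 6730971.2.
x̄_5 = 6730971.2 / 786 = 8563.577... → 8563.6.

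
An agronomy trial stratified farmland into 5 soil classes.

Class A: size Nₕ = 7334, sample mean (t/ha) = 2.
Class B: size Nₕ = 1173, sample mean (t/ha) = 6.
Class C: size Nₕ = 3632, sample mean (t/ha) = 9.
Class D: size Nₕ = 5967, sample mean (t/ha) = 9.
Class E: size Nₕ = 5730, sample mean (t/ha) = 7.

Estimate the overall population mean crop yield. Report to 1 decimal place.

6.2

x̄_st = (Σ Nₕx̄ₕ) / (Σ Nₕ) = (7334·2 + 1173·6 + 3632·9 + 5967·9 + 5730·7) / 23836
= 148207 / 23836 = 6.218... → 6.2.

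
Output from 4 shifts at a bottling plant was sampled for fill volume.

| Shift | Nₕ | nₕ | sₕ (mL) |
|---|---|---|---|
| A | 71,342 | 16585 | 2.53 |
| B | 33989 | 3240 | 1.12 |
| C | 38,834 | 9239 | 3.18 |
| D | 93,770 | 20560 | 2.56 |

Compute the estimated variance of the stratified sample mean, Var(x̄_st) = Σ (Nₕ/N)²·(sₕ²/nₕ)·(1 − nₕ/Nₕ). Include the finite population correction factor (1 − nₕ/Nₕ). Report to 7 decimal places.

N = 237935; Wₕ = Nₕ/N.
shift A: (71342/237935)²·2.53²/16585·(1 − 16585/71342) = 0.0000266314
shift B: (33989/237935)²·1.12²/3240·(1 − 3240/33989) = 0.0000071473
shift C: (38834/237935)²·3.18²/9239·(1 − 9239/38834) = 0.0000222200
shift D: (93770/237935)²·2.56²/20560·(1 − 20560/93770) = 0.0000386522
Sum = 0.0000946509 → 0.0000947.

0.0000947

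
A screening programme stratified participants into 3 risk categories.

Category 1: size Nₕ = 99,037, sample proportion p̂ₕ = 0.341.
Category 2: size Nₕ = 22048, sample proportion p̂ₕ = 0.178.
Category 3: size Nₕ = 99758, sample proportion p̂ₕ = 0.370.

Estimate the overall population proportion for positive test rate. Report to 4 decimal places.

0.3378

N = 99037 + 22048 + 99758 = 220843.
Overall proportion = Σ (Nₕ/N)·p̂ₕ.
Σ Nₕp̂ₕ = 33771.617 + 3924.544 + 36910.46 = 74606.621.
74606.621 / 220843 = 0.337827... → 0.3378.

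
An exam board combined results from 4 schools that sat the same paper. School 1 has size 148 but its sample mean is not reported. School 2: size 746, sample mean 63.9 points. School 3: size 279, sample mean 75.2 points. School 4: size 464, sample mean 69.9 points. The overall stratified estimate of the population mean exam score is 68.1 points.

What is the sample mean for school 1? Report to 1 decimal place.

Σ Nₕx̄ₕ = N·μ, so 148·x̄_1 = 1637·68.1 − (746·63.9 + 279·75.2 + 464·69.9).
= 111479.7 − 101083.8 = 10395.9.
x̄_1 = 10395.9 / 148 = 70.243... → 70.2.

70.2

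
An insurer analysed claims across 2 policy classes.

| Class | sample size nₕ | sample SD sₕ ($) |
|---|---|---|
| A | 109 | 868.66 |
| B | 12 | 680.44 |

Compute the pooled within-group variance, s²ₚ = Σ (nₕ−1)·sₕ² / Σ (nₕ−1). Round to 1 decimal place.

A: (109−1)·868.66² = 108·754570.1956 = 81493581.1248
B: (12−1)·680.44² = 11·462998.5936 = 5092984.5296
Numerator = 86586565.6544; denominator = Σ(nₕ−1) = 119.
s²ₚ = 86586565.6544/119 = 727618.199... → 727618.2.

727618.2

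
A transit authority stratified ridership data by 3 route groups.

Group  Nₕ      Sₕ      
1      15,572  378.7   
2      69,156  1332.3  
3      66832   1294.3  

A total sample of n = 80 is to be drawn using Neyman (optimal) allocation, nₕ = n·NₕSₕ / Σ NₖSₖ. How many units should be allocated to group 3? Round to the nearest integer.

Σ NₕSₕ = 15572·378.7 + 69156·1332.3 + 66832·1294.3 = 184534312.8.
Share for 3: 86500657.6/184534312.8 = 0.46875.
n_3 = 80 × 0.46875 = 37.500... → 38.

38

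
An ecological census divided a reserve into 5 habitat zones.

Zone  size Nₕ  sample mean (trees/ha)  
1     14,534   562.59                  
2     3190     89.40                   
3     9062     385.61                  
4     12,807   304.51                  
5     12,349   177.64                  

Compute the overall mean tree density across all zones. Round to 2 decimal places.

N = 14534 + 3190 + 9062 + 12807 + 12349 = 51942.
Weight each subgroup mean by Nₕ/N and sum.
Σ Nₕx̄ₕ = 14534·562.59 + 3190·89.40 + 9062·385.61 + 12807·304.51 + 12349·177.64 = 8176683.06 + 285186 + 3494397.82 + 3899859.57 + 2193676.36 = 18049802.81.
Divide by N: 18049802.81 / 51942 = 347.4992... → 347.50.

347.50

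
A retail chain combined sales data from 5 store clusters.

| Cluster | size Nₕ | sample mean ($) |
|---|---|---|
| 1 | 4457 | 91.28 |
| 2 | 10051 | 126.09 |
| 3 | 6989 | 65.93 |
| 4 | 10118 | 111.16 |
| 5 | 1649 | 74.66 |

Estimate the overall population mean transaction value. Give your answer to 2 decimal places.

101.69

x̄_st = (Σ Nₕx̄ₕ) / (Σ Nₕ) = (4457·91.28 + 10051·126.09 + 6989·65.93 + 10118·111.16 + 1649·74.66) / 33264
= 3382781.54 / 33264 = 101.6950... → 101.69.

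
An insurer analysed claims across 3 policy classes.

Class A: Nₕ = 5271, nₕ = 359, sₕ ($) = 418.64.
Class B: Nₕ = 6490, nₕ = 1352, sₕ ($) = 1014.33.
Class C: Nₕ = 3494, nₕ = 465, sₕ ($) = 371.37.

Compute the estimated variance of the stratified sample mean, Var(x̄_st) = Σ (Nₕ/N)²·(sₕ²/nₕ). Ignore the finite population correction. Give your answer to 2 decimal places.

N = 15255. Term for each stratum: Wₕ²sₕ²/nₕ.
Var(x̄_st) = 58.28390 + 137.73579 + 15.55901 = 211.57871 → 211.58.

211.58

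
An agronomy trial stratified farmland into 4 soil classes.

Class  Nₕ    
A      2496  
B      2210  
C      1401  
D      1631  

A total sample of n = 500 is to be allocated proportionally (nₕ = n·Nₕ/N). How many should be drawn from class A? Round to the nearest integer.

Share of class A = 2496/7738 = 0.32256.
Allocate 500 × 0.32256 = 161.282... → 161.

161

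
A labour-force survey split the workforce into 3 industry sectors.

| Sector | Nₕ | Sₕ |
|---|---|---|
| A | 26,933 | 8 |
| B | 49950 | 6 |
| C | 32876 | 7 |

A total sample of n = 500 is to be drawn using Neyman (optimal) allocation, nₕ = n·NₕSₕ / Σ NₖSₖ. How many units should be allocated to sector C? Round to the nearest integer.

154

Σ NₕSₕ = 26933·8 + 49950·6 + 32876·7 = 745296.
Share for C: 230132/745296 = 0.30878.
n_C = 500 × 0.30878 = 154.390... → 154.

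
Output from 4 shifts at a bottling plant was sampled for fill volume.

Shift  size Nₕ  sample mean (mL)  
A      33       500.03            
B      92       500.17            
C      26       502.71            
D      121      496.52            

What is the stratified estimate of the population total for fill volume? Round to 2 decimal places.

Estimate total by summing Nₕ·x̄ₕ over strata.
33·500.03 + 92·500.17 + 26·502.71 + 121·496.52 = 16500.99 + 46015.64 + 13070.46 + 60078.92 = 135666.01.

135666.01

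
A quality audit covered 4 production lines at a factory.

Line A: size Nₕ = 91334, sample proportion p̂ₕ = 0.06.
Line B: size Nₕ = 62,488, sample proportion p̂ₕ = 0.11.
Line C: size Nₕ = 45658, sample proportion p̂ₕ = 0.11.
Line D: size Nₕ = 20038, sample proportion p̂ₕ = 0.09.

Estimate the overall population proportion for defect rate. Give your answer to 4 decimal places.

0.0874

Wₕ = Nₕ/N with N = 219518: 0.4161, 0.2847, 0.2080, 0.0913.
p̂_st = 0.4161·0.06 + 0.2847·0.11 + 0.2080·0.11 + 0.0913·0.09 ≈ 0.087371... → 0.0874.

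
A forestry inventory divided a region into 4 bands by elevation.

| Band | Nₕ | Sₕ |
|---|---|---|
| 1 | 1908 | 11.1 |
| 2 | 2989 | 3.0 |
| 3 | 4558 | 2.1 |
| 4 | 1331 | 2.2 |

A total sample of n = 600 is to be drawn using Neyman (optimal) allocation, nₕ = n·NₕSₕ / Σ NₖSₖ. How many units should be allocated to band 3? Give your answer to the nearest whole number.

135

1: NₕSₕ = 1908·11.1 = 21178.8
2: NₕSₕ = 2989·3.0 = 8967
3: NₕSₕ = 4558·2.1 = 9571.8
4: NₕSₕ = 1331·2.2 = 2928.2
Σ NₕSₕ = 42645.8.
n_3 = 600·9571.8/42645.8 = 134.669... → 135.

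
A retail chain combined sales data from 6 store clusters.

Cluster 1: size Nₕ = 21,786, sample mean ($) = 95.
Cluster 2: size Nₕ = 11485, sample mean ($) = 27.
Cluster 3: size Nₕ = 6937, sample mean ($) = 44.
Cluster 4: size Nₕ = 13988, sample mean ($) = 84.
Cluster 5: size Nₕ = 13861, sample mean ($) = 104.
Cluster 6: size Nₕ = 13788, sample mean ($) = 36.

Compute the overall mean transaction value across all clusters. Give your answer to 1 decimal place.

70.8

x̄_st = (Σ Nₕx̄ₕ) / (Σ Nₕ) = (21786·95 + 11485·27 + 6937·44 + 13988·84 + 13861·104 + 13788·36) / 81845
= 5797897 / 81845 = 70.840... → 70.8.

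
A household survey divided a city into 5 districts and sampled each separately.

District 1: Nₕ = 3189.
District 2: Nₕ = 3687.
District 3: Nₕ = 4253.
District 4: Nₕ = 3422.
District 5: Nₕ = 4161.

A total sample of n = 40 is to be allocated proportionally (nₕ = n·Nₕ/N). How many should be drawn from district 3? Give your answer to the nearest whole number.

N = 3189 + 3687 + 4253 + 3422 + 4161 = 18712.
n_3 = 40·4253/18712 = 9.091... → 9.

9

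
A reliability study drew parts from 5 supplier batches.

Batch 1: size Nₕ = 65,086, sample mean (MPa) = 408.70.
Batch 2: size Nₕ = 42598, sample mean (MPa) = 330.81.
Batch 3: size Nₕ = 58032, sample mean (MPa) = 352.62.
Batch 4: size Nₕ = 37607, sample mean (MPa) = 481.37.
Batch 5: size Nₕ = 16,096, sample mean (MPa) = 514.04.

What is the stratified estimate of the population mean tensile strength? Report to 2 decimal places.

398.93

x̄_st = (Σ Nₕx̄ₕ) / (Σ Nₕ) = (65086·408.70 + 42598·330.81 + 58032·352.62 + 37607·481.37 + 16096·514.04) / 219419
= 87532605.85 / 219419 = 398.9290... → 398.93.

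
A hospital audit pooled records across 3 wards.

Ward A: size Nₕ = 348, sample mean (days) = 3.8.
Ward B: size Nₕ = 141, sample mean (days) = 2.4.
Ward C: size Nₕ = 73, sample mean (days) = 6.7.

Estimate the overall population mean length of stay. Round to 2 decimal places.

3.83

N = 348 + 141 + 73 = 562.
Overall mean = Σ (Nₕ/N)·x̄ₕ — weight by population share, not a simple average.
Σ Nₕx̄ₕ = 348·3.8 + 141·2.4 + 73·6.7 = 1322.4 + 338.4 + 489.1 = 2149.9.
Divide by N: 2149.9 / 562 = 3.8254... → 3.83.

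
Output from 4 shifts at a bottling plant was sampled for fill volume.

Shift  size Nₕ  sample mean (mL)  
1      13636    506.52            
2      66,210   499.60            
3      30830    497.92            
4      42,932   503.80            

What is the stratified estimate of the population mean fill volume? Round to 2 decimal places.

501.05

x̄_st = (Σ Nₕx̄ₕ) / (Σ Nₕ) = (13636·506.52 + 66210·499.60 + 30830·497.92 + 42932·503.80) / 153608
= 76965437.92 / 153608 = 501.0510... → 501.05.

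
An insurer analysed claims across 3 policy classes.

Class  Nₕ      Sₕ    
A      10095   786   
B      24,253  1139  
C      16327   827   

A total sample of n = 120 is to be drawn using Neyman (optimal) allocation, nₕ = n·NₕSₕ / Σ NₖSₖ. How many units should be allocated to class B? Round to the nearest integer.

68

A: NₕSₕ = 10095·786 = 7934670
B: NₕSₕ = 24253·1139 = 27624167
C: NₕSₕ = 16327·827 = 13502429
Σ NₕSₕ = 49061266.
n_B = 120·27624167/49061266 = 67.567... → 68.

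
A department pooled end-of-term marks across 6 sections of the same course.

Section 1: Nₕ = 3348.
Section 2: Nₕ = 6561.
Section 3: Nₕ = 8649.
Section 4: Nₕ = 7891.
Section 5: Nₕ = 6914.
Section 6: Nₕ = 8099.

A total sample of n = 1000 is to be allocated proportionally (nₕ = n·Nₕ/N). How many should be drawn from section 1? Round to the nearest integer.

Share of section 1 = 3348/41462 = 0.08075.
Allocate 1000 × 0.08075 = 80.749... → 81.

81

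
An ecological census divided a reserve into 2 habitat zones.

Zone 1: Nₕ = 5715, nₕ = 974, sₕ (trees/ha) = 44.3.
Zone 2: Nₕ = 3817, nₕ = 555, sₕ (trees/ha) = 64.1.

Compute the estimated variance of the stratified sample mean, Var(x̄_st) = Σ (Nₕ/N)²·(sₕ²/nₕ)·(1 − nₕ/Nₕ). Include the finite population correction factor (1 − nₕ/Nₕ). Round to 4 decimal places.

1.6154

N = 9532. Term for each stratum: Wₕ²sₕ²/nₕ·(1−nₕ/Nₕ).
Var(x̄_st) = 0.6008508 + 1.0145212 = 1.6153720 → 1.6154.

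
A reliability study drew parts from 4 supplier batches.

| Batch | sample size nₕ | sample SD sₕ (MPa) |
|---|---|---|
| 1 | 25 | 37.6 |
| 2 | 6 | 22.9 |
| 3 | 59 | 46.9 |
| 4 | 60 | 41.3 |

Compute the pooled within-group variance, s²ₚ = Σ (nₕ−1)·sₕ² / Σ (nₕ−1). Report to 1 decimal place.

1813.5

Degrees of freedom: 24 + 5 + 58 + 59 = 146.
Σ(nₕ−1)sₕ² = 24·1413.76 + 5·524.41 + 58·2199.61 + 59·1705.69 = 264765.38.
s²ₚ = 264765.38 / 146 = 1813.462... → 1813.5.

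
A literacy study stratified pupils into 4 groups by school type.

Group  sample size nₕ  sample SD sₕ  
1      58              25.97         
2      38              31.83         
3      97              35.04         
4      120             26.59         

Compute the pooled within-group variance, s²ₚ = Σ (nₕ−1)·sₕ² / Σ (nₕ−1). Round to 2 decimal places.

1: (58−1)·25.97² = 57·674.4409 = 38443.1313
2: (38−1)·31.83² = 37·1013.1489 = 37486.5093
3: (97−1)·35.04² = 96·1227.8016 = 117868.9536
4: (120−1)·26.59² = 119·707.0281 = 84136.3439
Numerator = 277934.9381; denominator = Σ(nₕ−1) = 309.
s²ₚ = 277934.9381/309 = 899.4658... → 899.47.

899.47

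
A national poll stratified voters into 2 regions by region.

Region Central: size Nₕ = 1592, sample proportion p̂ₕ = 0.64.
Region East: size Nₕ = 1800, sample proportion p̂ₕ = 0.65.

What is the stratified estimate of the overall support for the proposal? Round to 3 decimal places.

0.645

Wₕ = Nₕ/N with N = 3392: 0.4693, 0.5307.
p̂_st = 0.4693·0.64 + 0.5307·0.65 ≈ 0.64531... → 0.645.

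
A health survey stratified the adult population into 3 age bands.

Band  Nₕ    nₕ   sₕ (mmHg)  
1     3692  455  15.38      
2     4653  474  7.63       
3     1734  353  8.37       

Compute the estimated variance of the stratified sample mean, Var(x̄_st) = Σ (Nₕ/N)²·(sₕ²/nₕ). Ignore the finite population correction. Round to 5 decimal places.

0.10181

N = 10079; Wₕ = Nₕ/N.
band 1: (3692/10079)²·15.38²/455 = 0.06975732
band 2: (4653/10079)²·7.63²/474 = 0.02617592
band 3: (1734/10079)²·8.37²/353 = 0.00587408
Sum = 0.10180731 → 0.10181.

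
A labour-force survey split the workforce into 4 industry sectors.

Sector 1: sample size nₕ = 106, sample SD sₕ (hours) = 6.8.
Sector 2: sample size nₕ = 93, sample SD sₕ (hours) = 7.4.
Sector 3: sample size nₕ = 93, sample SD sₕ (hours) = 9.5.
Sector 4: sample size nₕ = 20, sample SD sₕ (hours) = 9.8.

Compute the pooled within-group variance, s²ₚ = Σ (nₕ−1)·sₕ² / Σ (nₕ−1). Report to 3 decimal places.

Degrees of freedom: 105 + 92 + 92 + 19 = 308.
Σ(nₕ−1)sₕ² = 105·46.24 + 92·54.76 + 92·90.25 + 19·96.04 = 20020.88.
s²ₚ = 20020.88 / 308 = 65.00286... → 65.003.

65.003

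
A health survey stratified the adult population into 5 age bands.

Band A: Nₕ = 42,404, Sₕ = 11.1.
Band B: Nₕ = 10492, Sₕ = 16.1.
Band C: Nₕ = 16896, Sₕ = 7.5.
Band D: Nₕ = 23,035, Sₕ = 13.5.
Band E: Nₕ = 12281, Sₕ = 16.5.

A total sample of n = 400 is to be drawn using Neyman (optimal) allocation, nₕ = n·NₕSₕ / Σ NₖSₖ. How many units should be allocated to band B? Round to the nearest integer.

A: NₕSₕ = 42404·11.1 = 470684.4
B: NₕSₕ = 10492·16.1 = 168921.2
C: NₕSₕ = 16896·7.5 = 126720
D: NₕSₕ = 23035·13.5 = 310972.5
E: NₕSₕ = 12281·16.5 = 202636.5
Σ NₕSₕ = 1279934.6.
n_B = 400·168921.2/1279934.6 = 52.791... → 53.

53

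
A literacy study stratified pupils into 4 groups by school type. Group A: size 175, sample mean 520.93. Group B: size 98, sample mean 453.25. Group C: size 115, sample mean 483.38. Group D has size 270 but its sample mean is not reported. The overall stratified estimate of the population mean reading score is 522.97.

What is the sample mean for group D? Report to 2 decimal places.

Σ Nₕx̄ₕ = N·μ, so 270·x̄_D = 658·522.97 − (175·520.93 + 98·453.25 + 115·483.38).
= 344114.26 − 191169.95 = 152944.31.
x̄_D = 152944.31 / 270 = 566.4604... → 566.46.

566.46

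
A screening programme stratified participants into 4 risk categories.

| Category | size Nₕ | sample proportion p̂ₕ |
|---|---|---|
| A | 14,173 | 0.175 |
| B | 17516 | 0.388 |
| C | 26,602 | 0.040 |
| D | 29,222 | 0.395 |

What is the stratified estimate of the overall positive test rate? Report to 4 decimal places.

Wₕ = Nₕ/N with N = 87513: 0.1620, 0.2002, 0.3040, 0.3339.
p̂_st = 0.1620·0.175 + 0.2002·0.388 + 0.3040·0.040 + 0.3339·0.395 ≈ 0.250057... → 0.2501.

0.2501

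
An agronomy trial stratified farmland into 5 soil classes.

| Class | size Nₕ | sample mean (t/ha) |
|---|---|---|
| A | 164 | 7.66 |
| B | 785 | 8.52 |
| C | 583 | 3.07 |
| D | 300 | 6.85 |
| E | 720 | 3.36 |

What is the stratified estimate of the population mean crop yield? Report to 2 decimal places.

5.57

x̄_st = (Σ Nₕx̄ₕ) / (Σ Nₕ) = (164·7.66 + 785·8.52 + 583·3.07 + 300·6.85 + 720·3.36) / 2552
= 14208.45 / 2552 = 5.5676... → 5.57.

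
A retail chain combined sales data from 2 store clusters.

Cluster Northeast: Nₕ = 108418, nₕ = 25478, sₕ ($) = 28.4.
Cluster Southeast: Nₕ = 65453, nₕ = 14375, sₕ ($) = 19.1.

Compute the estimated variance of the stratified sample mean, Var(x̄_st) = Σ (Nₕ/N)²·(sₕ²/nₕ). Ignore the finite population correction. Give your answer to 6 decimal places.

0.015905

N = 173871; Wₕ = Nₕ/N.
cluster Northeast: (108418/173871)²·28.4²/25478 = 0.012308917
cluster Southeast: (65453/173871)²·19.1²/14375 = 0.003596364
Sum = 0.015905281 → 0.015905.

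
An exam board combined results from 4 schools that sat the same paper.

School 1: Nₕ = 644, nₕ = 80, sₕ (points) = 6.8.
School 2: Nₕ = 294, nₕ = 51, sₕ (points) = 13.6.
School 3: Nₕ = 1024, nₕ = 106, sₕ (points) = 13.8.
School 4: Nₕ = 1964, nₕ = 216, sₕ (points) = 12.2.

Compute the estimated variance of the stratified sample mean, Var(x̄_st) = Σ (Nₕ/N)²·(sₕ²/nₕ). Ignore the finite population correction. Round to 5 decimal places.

N = 3926; Wₕ = Nₕ/N.
school 1: (644/3926)²·6.8²/80 = 0.01555246
school 2: (294/3926)²·13.6²/51 = 0.02033769
school 3: (1024/3926)²·13.8²/106 = 0.12222263
school 4: (1964/3926)²·12.2²/216 = 0.17244408
Sum = 0.33055686 → 0.33056.

0.33056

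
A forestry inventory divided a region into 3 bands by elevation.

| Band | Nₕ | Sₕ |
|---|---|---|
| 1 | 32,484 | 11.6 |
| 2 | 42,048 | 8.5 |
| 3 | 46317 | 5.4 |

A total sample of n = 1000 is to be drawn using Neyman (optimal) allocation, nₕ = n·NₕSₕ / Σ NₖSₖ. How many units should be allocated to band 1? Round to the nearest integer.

383

1: NₕSₕ = 32484·11.6 = 376814.4
2: NₕSₕ = 42048·8.5 = 357408
3: NₕSₕ = 46317·5.4 = 250111.8
Σ NₕSₕ = 984334.2.
n_1 = 1000·376814.4/984334.2 = 382.811... → 383.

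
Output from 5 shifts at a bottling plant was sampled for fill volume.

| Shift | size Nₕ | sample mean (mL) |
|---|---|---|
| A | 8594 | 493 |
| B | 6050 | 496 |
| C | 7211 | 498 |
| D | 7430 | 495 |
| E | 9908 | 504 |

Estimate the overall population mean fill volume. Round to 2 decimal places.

x̄_st = (Σ Nₕx̄ₕ) / (Σ Nₕ) = (8594·493 + 6050·496 + 7211·498 + 7430·495 + 9908·504) / 39193
= 19500202 / 39193 = 497.5430... → 497.54.

497.54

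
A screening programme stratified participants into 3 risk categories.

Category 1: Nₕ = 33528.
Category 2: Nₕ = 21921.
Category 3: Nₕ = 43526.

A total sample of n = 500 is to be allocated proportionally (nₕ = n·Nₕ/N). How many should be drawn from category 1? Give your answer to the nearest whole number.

169

Share of category 1 = 33528/98975 = 0.33875.
Allocate 500 × 0.33875 = 169.376... → 169.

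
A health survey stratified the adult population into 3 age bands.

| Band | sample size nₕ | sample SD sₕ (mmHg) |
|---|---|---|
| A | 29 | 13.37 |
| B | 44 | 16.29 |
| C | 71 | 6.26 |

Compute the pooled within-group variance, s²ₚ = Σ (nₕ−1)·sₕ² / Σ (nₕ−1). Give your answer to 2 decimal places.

A: (29−1)·13.37² = 28·178.7569 = 5005.1932
B: (44−1)·16.29² = 43·265.3641 = 11410.6563
C: (71−1)·6.26² = 70·39.1876 = 2743.132
Numerator = 19158.9815; denominator = Σ(nₕ−1) = 141.
s²ₚ = 19158.9815/141 = 135.8793... → 135.88.

135.88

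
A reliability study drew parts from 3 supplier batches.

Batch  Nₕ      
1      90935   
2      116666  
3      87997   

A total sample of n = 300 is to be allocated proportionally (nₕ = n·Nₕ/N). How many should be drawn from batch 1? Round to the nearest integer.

92

Share of batch 1 = 90935/295598 = 0.30763.
Allocate 300 × 0.30763 = 92.289... → 92.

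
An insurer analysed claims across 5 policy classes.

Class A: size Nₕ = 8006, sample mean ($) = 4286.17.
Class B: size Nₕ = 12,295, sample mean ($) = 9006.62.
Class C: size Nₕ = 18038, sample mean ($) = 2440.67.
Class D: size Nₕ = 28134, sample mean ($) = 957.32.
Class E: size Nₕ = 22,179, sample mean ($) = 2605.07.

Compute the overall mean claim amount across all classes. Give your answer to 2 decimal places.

3088.34

N = 88652; weights Wₕ = Nₕ/N = (0.0903, 0.1387, 0.2035, 0.3174, 0.2502).
x̄_st = Σ Wₕ·x̄ₕ = 0.0903·4286.17 + 0.1387·9006.62 + 0.2035·2440.67 + 0.3174·957.32 + 0.2502·2605.07 ≈ 3088.3383...
→ 3088.34.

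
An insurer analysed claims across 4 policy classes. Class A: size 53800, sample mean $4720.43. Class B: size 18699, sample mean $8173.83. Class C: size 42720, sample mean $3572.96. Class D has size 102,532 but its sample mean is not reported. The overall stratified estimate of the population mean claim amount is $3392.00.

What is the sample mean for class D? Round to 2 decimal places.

N = 53800 + 18699 + 42720 + 102532 = 217751.
Overall total = μ·N = 3392.00·217751 = 738611392.
Subtract the known strata: 53800·4720.43 + 18699·8173.83 + 42720·3572.96 = 559438432.37.
Remaining total for class D: 738611392 − 559438432.37 = 179172959.63.
Divide by its size: 179172959.63 / 102532 = 1747.4833... → 1747.48.

1747.48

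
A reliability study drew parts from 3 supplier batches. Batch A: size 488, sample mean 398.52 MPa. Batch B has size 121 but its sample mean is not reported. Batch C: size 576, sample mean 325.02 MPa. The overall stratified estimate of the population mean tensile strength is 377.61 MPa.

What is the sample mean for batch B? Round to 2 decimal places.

N = 488 + 121 + 576 = 1185.
Overall total = μ·N = 377.61·1185 = 447467.85.
Subtract the known strata: 488·398.52 + 576·325.02 = 381689.28.
Remaining total for batch B: 447467.85 − 381689.28 = 65778.57.
Divide by its size: 65778.57 / 121 = 543.6245... → 543.62.

543.62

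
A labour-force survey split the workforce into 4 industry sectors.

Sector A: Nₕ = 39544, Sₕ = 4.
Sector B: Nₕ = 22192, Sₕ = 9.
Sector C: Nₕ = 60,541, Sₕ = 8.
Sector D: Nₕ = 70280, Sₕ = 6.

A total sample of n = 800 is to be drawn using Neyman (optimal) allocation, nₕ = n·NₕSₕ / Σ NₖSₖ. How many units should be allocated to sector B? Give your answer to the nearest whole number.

Σ NₕSₕ = 39544·4 + 22192·9 + 60541·8 + 70280·6 = 1263912.
Share for B: 199728/1263912 = 0.15802.
n_B = 800 × 0.15802 = 126.419... → 126.

126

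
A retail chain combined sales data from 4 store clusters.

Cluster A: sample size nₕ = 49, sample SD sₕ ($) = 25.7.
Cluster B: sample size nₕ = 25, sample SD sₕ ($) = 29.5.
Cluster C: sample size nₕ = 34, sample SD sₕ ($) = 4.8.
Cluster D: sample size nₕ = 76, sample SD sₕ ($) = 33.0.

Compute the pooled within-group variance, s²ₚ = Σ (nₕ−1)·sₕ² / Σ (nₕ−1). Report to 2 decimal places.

750.14

A: (49−1)·25.7² = 48·660.49 = 31703.52
B: (25−1)·29.5² = 24·870.25 = 20886
C: (34−1)·4.8² = 33·23.04 = 760.32
D: (76−1)·33.0² = 75·1089 = 81675
Numerator = 135024.84; denominator = Σ(nₕ−1) = 180.
s²ₚ = 135024.84/180 = 750.138 → 750.14.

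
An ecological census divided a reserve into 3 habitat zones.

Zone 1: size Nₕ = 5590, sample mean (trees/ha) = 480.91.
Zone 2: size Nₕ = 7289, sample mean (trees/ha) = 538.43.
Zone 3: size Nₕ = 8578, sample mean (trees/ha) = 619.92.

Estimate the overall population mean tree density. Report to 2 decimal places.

N = 5590 + 7289 + 8578 = 21457.
Weight each subgroup mean by Nₕ/N and sum.
Σ Nₕx̄ₕ = 5590·480.91 + 7289·538.43 + 8578·619.92 = 2688286.9 + 3924616.27 + 5317673.76 = 11930576.93.
Divide by N: 11930576.93 / 21457 = 556.0226... → 556.02.

556.02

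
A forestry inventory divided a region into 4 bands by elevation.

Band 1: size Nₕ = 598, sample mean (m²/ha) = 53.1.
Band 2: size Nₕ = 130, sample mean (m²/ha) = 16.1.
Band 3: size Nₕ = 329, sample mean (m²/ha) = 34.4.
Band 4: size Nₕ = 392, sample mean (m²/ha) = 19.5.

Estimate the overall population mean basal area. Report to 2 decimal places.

36.44

N = 1449; weights Wₕ = Nₕ/N = (0.4127, 0.0897, 0.2271, 0.2705).
x̄_st = Σ Wₕ·x̄ₕ = 0.4127·53.1 + 0.0897·16.1 + 0.2271·34.4 + 0.2705·19.5 ≈ 36.4447...
→ 36.44.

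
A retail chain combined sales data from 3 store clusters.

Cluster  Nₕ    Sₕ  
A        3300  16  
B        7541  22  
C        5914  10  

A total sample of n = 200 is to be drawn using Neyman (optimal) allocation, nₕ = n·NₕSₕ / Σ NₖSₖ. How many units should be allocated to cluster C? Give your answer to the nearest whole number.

43

A: NₕSₕ = 3300·16 = 52800
B: NₕSₕ = 7541·22 = 165902
C: NₕSₕ = 5914·10 = 59140
Σ NₕSₕ = 277842.
n_C = 200·59140/277842 = 42.571... → 43.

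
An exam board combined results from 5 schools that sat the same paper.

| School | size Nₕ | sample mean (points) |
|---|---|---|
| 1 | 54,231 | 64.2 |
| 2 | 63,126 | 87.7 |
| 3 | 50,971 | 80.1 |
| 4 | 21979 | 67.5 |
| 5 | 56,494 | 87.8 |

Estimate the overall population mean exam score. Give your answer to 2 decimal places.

79.19

N = 54231 + 63126 + 50971 + 21979 + 56494 = 246801.
Overall mean = Σ (Nₕ/N)·x̄ₕ — weight by population share, not a simple average.
Σ Nₕx̄ₕ = 54231·64.2 + 63126·87.7 + 50971·80.1 + 21979·67.5 + 56494·87.8 = 3481630.2 + 5536150.2 + 4082777.1 + 1483582.5 + 4960173.2 = 19544313.2.
Divide by N: 19544313.2 / 246801 = 79.1906... → 79.19.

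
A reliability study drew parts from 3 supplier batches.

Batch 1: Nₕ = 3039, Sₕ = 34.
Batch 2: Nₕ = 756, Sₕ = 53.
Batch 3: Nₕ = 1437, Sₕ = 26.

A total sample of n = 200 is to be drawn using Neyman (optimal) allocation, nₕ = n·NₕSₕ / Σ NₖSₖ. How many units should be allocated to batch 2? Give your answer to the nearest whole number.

Σ NₕSₕ = 3039·34 + 756·53 + 1437·26 = 180756.
Share for 2: 40068/180756 = 0.22167.
n_2 = 200 × 0.22167 = 44.334... → 44.

44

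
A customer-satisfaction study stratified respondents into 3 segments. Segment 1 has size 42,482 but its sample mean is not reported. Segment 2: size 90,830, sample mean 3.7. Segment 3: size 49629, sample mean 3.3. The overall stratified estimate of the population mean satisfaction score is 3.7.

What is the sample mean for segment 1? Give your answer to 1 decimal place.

4.2

N = 42482 + 90830 + 49629 = 182941.
Overall total = μ·N = 3.7·182941 = 676881.7.
Subtract the known strata: 90830·3.7 + 49629·3.3 = 499846.7.
Remaining total for segment 1: 676881.7 − 499846.7 = 177035.
Divide by its size: 177035 / 42482 = 4.167... → 4.2.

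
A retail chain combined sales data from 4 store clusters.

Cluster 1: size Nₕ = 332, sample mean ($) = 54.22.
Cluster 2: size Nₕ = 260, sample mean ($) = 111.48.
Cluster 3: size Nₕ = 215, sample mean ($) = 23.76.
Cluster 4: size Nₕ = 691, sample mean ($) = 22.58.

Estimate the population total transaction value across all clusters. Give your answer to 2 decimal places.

1: 332·54.22 = 18001.04
2: 260·111.48 = 28984.8
3: 215·23.76 = 5108.4
4: 691·22.58 = 15602.78
τ̂ = Σ Nₕx̄ₕ = 67697.02.

67697.02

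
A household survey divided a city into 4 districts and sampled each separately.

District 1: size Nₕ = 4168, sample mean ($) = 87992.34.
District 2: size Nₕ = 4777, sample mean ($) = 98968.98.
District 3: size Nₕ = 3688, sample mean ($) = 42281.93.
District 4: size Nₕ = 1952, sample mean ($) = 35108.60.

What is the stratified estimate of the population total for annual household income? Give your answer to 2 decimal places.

1063994635.62

1: 4168·87992.34 = 366752073.12
2: 4777·98968.98 = 472774817.46
3: 3688·42281.93 = 155935757.84
4: 1952·35108.60 = 68531987.2
τ̂ = Σ Nₕx̄ₕ = 1063994635.62.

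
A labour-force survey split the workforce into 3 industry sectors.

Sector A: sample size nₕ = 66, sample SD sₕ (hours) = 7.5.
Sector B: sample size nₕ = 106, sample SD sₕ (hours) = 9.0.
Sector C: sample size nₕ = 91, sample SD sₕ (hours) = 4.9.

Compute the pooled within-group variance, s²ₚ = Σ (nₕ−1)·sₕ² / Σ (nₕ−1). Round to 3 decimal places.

55.085

A: (66−1)·7.5² = 65·56.25 = 3656.25
B: (106−1)·9.0² = 105·81 = 8505
C: (91−1)·4.9² = 90·24.01 = 2160.9
Numerator = 14322.15; denominator = Σ(nₕ−1) = 260.
s²ₚ = 14322.15/260 = 55.08519... → 55.085.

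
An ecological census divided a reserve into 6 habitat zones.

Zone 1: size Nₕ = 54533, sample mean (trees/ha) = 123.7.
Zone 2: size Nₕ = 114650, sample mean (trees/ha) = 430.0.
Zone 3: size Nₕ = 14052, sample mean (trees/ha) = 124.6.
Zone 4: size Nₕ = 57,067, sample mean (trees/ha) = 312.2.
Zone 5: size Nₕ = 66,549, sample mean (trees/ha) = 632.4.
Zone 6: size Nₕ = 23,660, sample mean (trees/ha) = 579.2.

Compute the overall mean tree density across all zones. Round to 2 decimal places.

N = 330511; weights Wₕ = Nₕ/N = (0.1650, 0.3469, 0.0425, 0.1727, 0.2014, 0.0716).
x̄_st = Σ Wₕ·x̄ₕ = 0.1650·123.7 + 0.3469·430.0 + 0.0425·124.6 + 0.1727·312.2 + 0.2014·632.4 + 0.0716·579.2 ≈ 397.5719...
→ 397.57.

397.57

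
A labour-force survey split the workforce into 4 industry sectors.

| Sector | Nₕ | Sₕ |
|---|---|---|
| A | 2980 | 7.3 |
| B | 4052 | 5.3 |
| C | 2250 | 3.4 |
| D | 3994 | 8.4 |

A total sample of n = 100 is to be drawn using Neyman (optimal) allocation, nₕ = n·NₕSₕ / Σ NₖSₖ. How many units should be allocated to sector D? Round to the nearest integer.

40

Σ NₕSₕ = 2980·7.3 + 4052·5.3 + 2250·3.4 + 3994·8.4 = 84429.2.
Share for D: 33549.6/84429.2 = 0.39737.
n_D = 100 × 0.39737 = 39.737... → 40.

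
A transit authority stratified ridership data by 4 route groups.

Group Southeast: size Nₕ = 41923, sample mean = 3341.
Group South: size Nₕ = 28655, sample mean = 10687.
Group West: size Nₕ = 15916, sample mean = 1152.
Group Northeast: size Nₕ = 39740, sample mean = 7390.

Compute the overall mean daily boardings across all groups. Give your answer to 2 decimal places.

6007.21

x̄_st = (Σ Nₕx̄ₕ) / (Σ Nₕ) = (41923·3341 + 28655·10687 + 15916·1152 + 39740·7390) / 126234
= 758314560 / 126234 = 6007.2133... → 6007.21.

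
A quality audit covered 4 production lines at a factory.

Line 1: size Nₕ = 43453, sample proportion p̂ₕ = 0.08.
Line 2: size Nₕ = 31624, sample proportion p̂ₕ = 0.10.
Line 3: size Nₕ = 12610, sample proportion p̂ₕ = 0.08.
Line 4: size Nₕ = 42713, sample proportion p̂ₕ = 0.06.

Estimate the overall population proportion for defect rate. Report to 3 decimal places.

0.078

N = 43453 + 31624 + 12610 + 42713 = 130400.
Overall proportion = Σ (Nₕ/N)·p̂ₕ.
Σ Nₕp̂ₕ = 3476.24 + 3162.4 + 1008.8 + 2562.78 = 10210.22.
10210.22 / 130400 = 0.07830... → 0.078.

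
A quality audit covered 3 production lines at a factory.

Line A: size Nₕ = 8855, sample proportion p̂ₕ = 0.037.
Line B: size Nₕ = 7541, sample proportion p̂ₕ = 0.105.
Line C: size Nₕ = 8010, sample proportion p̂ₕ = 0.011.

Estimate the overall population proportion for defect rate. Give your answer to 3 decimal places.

Wₕ = Nₕ/N with N = 24406: 0.3628, 0.3090, 0.3282.
p̂_st = 0.3628·0.037 + 0.3090·0.105 + 0.3282·0.011 ≈ 0.04948... → 0.049.

0.049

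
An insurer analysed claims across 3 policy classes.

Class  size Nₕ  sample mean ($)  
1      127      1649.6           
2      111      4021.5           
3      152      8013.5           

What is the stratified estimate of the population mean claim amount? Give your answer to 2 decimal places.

x̄_st = (Σ Nₕx̄ₕ) / (Σ Nₕ) = (127·1649.6 + 111·4021.5 + 152·8013.5) / 390
= 1873937.7 / 390 = 4804.9685... → 4804.97.

4804.97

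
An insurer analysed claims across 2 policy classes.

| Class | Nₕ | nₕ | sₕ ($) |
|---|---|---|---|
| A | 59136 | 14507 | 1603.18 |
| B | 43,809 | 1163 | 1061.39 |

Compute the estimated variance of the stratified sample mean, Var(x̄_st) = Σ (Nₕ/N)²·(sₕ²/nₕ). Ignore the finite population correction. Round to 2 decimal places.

233.89

N = 102945. Term for each stratum: Wₕ²sₕ²/nₕ.
Var(x̄_st) = 58.46290 + 175.42296 = 233.88586 → 233.89.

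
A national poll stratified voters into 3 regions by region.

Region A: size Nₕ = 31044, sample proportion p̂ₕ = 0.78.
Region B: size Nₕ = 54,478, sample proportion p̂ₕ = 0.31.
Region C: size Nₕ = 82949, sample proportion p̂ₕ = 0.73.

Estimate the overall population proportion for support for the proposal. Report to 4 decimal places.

0.6034

N = 31044 + 54478 + 82949 = 168471.
Overall proportion = Σ (Nₕ/N)·p̂ₕ.
Σ Nₕp̂ₕ = 24214.32 + 16888.18 + 60552.77 = 101655.27.
101655.27 / 168471 = 0.603399... → 0.6034.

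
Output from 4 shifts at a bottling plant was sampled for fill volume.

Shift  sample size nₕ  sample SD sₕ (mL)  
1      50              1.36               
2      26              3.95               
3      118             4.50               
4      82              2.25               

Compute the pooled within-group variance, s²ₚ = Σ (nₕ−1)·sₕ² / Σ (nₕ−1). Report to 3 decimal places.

Degrees of freedom: 49 + 25 + 117 + 81 = 272.
Σ(nₕ−1)sₕ² = 49·1.8496 + 25·15.6025 + 117·20.25 + 81·5.0625 = 3260.0054.
s²ₚ = 3260.0054 / 272 = 11.98531... → 11.985.

11.985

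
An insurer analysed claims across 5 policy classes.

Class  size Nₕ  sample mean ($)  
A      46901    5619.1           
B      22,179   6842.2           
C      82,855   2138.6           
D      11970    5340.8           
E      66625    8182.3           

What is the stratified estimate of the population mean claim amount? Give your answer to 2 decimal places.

x̄_st = (Σ Nₕx̄ₕ) / (Σ Nₕ) = (46901·5619.1 + 22179·6842.2 + 82855·2138.6 + 11970·5340.8 + 66625·8182.3) / 230530
= 1201563379.4 / 230530 = 5212.1779... → 5212.18.

5212.18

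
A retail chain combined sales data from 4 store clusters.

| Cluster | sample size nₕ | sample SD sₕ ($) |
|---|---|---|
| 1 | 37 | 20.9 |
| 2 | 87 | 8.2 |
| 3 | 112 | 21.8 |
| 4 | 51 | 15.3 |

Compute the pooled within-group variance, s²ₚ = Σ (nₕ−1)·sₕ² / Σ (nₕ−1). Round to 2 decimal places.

303.76

Degrees of freedom: 36 + 86 + 111 + 50 = 283.
Σ(nₕ−1)sₕ² = 36·436.81 + 86·67.24 + 111·475.24 + 50·234.09 = 85963.94.
s²ₚ = 85963.94 / 283 = 303.7595... → 303.76.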